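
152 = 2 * 76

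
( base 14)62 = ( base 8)126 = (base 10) 86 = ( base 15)5b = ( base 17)51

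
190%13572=190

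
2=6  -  4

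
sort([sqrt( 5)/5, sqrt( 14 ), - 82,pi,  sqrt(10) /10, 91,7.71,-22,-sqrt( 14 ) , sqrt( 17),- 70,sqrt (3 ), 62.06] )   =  [-82, - 70 , - 22,- sqrt( 14), sqrt( 10) /10, sqrt(5 ) /5,  sqrt( 3),  pi, sqrt( 14),sqrt( 17),7.71,62.06,91] 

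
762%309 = 144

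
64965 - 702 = 64263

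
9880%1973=15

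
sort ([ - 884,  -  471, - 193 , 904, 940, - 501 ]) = [ - 884, - 501, - 471, - 193  ,  904, 940 ]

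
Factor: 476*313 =2^2*7^1*17^1 *313^1 = 148988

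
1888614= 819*2306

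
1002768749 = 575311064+427457685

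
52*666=34632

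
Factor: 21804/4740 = 23/5 = 5^( - 1)*23^1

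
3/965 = 3/965 = 0.00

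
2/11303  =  2/11303 = 0.00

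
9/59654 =9/59654=   0.00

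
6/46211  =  6/46211 = 0.00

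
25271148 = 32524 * 777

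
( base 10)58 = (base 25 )28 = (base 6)134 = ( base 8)72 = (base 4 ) 322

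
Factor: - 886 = - 2^1*443^1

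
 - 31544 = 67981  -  99525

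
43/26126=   43/26126 = 0.00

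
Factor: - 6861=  - 3^1*2287^1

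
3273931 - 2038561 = 1235370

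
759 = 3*253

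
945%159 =150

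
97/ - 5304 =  - 97/5304 = -0.02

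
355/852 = 5/12 =0.42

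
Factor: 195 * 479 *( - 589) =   -  55015545  =  - 3^1 * 5^1*13^1 * 19^1*31^1 * 479^1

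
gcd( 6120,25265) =5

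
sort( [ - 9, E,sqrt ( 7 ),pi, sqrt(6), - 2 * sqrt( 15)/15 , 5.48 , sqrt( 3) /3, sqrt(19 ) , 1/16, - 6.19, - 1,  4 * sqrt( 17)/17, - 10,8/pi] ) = [ - 10, -9, - 6.19,- 1, - 2*sqrt( 15 ) /15,  1/16,  sqrt (3)/3, 4 * sqrt( 17) /17,sqrt ( 6 ),8/pi,sqrt( 7),  E,pi,  sqrt(19),5.48 ] 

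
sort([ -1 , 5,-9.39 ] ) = [ - 9.39, - 1,  5]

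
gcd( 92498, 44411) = 1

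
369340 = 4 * 92335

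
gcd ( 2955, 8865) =2955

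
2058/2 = 1029 =1029.00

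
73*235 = 17155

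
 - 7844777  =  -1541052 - 6303725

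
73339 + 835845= 909184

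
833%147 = 98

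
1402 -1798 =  - 396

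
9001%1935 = 1261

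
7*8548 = 59836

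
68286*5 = 341430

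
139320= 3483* 40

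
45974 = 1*45974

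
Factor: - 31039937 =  - 43^1*721859^1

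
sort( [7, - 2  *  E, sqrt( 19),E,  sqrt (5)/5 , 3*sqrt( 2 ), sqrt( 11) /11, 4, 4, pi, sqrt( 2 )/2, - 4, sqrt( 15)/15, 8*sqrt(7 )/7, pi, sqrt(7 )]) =[ - 2*E, - 4, sqrt( 15 ) /15, sqrt( 11)/11, sqrt( 5) /5,sqrt(2)/2, sqrt( 7 ), E,  8*sqrt( 7 )/7, pi, pi,4, 4,3 *sqrt( 2 ), sqrt( 19),  7] 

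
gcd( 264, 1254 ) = 66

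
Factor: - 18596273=-1913^1*9721^1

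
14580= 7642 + 6938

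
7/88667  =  7/88667 = 0.00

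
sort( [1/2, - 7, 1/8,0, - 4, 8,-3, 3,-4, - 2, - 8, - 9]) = [-9, - 8 , - 7, - 4, - 4,-3, - 2,0,1/8  ,  1/2,3, 8 ] 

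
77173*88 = 6791224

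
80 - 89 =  - 9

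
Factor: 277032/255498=476/439 = 2^2*7^1*17^1 * 439^( - 1) 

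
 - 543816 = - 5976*91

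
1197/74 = 1197/74 = 16.18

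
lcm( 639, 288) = 20448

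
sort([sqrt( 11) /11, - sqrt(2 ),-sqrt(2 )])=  [-sqrt(2 ), - sqrt ( 2 ),sqrt( 11 )/11]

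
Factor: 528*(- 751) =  - 396528=- 2^4 *3^1 * 11^1*751^1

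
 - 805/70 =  - 23/2 = -  11.50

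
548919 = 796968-248049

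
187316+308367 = 495683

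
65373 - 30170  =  35203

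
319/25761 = 319/25761 = 0.01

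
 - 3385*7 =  - 23695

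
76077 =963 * 79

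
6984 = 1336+5648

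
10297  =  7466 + 2831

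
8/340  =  2/85 =0.02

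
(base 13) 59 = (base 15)4e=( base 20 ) 3E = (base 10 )74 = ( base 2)1001010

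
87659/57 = 1537+50/57 = 1537.88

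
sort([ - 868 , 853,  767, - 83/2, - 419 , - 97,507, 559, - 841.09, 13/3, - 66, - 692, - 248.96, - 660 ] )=[ - 868, - 841.09, - 692, - 660,  -  419, - 248.96, - 97, - 66 , - 83/2, 13/3, 507, 559,  767, 853 ] 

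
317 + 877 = 1194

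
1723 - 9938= - 8215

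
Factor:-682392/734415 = -227464/244805 = - 2^3*5^( - 1)*11^( - 1)*4451^( -1 )*28433^1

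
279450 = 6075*46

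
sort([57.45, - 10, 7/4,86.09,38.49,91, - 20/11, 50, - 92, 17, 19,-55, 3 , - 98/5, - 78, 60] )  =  [ - 92,-78,-55, - 98/5,-10,-20/11,7/4,3, 17,19, 38.49, 50,57.45 , 60, 86.09, 91]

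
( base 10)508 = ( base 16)1FC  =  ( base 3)200211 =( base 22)112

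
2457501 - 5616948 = -3159447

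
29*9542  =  276718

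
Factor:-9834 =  - 2^1*3^1*11^1*149^1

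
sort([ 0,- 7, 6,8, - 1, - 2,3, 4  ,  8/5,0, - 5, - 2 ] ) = [ - 7,  -  5, - 2, - 2, - 1,0, 0,8/5,3,4,6, 8]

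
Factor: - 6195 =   -  3^1*5^1*7^1*59^1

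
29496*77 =2271192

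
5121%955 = 346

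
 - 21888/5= - 21888/5  =  - 4377.60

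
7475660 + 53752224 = 61227884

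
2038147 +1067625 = 3105772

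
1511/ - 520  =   - 3 + 49/520  =  - 2.91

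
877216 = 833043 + 44173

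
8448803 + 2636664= 11085467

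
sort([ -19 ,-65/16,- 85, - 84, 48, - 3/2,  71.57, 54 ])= [ - 85,  -  84, - 19,-65/16, - 3/2, 48,54 , 71.57 ] 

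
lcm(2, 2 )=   2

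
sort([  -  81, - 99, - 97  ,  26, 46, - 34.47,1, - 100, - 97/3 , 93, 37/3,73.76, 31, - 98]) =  [ - 100, - 99 , - 98, - 97 ,-81, - 34.47 ,- 97/3,  1, 37/3, 26 , 31, 46,73.76,93]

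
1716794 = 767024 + 949770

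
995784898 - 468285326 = 527499572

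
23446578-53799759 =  - 30353181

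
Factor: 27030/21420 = 2^( - 1 )*3^( - 1)*7^( - 1)*53^1 = 53/42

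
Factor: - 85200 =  - 2^4*3^1*5^2*71^1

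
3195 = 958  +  2237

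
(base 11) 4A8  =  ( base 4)21122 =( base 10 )602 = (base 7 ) 1520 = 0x25a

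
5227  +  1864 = 7091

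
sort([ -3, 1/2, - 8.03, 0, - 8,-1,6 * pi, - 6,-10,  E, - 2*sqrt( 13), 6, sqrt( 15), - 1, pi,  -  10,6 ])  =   [ - 10 , - 10, - 8.03,  -  8, - 2*sqrt( 13), - 6,-3,-1,-1, 0,  1/2, E, pi,sqrt( 15 ), 6,  6,6 * pi ] 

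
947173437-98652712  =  848520725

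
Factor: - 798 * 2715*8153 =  - 2^1*3^2*5^1*7^1 * 19^1*31^1*181^1*263^1 = - 17664045210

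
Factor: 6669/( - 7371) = - 19/21 =-3^(-1)*7^( - 1)*19^1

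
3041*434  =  1319794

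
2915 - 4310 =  - 1395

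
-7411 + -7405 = -14816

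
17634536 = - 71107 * ( - 248 )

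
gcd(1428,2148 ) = 12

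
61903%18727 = 5722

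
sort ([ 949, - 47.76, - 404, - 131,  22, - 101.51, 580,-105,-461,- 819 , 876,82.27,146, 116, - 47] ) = [ - 819, - 461 , - 404 ,-131, - 105, - 101.51, - 47.76, - 47, 22, 82.27,116,146, 580,876, 949] 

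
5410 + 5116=10526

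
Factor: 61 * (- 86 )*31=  - 162626 = - 2^1 * 31^1*43^1*61^1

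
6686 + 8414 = 15100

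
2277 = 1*2277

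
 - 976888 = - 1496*653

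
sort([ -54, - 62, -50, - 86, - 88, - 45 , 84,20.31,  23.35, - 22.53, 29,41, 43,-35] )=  [ - 88, - 86, -62,- 54,  -  50, - 45,-35 ,  -  22.53, 20.31,  23.35, 29,41 , 43, 84]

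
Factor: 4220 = 2^2 *5^1* 211^1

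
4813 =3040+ 1773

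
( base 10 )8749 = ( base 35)74Y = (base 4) 2020231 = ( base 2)10001000101101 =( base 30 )9lj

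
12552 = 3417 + 9135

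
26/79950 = 1/3075=0.00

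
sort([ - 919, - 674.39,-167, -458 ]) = [-919, - 674.39,-458, - 167]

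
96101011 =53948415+42152596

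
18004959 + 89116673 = 107121632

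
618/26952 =103/4492=0.02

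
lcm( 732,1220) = 3660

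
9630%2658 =1656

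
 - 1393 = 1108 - 2501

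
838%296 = 246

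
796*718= 571528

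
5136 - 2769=2367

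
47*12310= 578570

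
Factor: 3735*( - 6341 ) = -23683635= -  3^2*5^1 * 17^1 * 83^1*373^1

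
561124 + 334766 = 895890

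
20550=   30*685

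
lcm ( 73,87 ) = 6351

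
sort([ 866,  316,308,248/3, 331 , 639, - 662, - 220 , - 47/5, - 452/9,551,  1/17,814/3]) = [-662,-220, - 452/9, - 47/5, 1/17,248/3,814/3, 308, 316,  331,551, 639,866 ]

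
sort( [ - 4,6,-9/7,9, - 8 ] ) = [ -8,-4,-9/7 , 6 , 9]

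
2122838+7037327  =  9160165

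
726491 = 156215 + 570276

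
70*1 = 70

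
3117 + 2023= 5140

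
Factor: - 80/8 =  -2^1*5^1 = - 10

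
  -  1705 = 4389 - 6094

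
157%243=157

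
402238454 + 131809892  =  534048346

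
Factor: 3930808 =2^3*7^1*17^1*4129^1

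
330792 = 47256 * 7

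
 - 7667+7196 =  -  471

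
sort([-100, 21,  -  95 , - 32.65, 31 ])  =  [  -  100 ,-95,-32.65 , 21, 31 ] 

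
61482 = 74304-12822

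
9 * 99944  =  899496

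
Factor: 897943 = 23^1*39041^1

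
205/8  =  205/8 = 25.62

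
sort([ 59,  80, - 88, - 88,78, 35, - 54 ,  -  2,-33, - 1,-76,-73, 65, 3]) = [-88,  -  88, - 76, - 73, - 54, - 33, - 2, - 1, 3, 35, 59, 65, 78, 80 ]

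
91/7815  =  91/7815 = 0.01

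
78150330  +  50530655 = 128680985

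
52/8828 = 13/2207 = 0.01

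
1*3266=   3266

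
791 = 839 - 48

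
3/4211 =3/4211 = 0.00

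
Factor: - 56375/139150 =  - 2^(  -  1)*5^1*11^( - 1)*23^(  -  1 ) *41^1  =  - 205/506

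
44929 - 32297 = 12632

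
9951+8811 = 18762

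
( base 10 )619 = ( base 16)26B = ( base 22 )163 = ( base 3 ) 211221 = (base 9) 757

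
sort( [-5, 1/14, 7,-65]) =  [ - 65 , - 5, 1/14,7 ] 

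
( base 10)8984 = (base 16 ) 2318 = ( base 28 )bco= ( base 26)d7e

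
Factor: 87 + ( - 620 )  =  -13^1 *41^1= - 533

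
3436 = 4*859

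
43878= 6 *7313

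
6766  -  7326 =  - 560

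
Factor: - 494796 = -2^2*3^1*41233^1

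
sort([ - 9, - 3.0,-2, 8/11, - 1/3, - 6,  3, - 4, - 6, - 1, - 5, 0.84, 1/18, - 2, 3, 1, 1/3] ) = [ - 9  , -6, - 6,  -  5, - 4, - 3.0, - 2, - 2, - 1, - 1/3,1/18, 1/3,8/11,0.84, 1, 3,3]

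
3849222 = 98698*39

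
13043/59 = 221 + 4/59 = 221.07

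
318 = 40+278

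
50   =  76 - 26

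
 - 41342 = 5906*( - 7)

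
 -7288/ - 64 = 911/8 = 113.88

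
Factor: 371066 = 2^1*185533^1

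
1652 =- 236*( - 7)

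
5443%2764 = 2679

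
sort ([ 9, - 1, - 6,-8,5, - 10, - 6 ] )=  [ - 10,-8, - 6, - 6 , - 1, 5,  9 ]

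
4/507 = 4/507 = 0.01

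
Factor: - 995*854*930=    - 2^2*3^1*5^2*7^1*31^1*61^1*199^1 = - 790248900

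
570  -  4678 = -4108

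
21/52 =21/52 = 0.40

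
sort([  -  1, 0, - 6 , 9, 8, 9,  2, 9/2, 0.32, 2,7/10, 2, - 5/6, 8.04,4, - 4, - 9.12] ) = [ - 9.12,-6 , - 4,-1, - 5/6, 0,0.32, 7/10 , 2, 2, 2  ,  4,9/2,8, 8.04,9,9]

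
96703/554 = 96703/554 = 174.55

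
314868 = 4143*76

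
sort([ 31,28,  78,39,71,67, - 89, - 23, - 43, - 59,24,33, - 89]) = [ - 89, - 89,-59, - 43, - 23, 24, 28, 31,33,39,67,71 , 78] 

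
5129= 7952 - 2823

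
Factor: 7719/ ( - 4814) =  - 93/58 = -2^( - 1)*3^1*29^( - 1 )*31^1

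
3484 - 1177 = 2307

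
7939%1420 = 839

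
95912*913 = 87567656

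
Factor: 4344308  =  2^2* 251^1 * 4327^1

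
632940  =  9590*66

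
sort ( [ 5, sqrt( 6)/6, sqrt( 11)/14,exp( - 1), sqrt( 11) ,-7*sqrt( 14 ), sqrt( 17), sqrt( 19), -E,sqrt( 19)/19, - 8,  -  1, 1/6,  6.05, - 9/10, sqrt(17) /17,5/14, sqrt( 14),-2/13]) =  [ - 7*sqrt (14) , - 8 , - E, - 1, - 9/10,- 2/13, 1/6, sqrt( 19)/19, sqrt(11 ) /14,sqrt ( 17)/17,5/14,exp( - 1), sqrt( 6) /6, sqrt(11),sqrt( 14),sqrt(17), sqrt( 19), 5, 6.05]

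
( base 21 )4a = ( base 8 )136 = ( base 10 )94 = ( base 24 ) 3M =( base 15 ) 64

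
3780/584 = 945/146 = 6.47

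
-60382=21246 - 81628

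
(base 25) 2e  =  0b1000000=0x40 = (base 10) 64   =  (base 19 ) 37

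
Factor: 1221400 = 2^3 * 5^2*31^1*197^1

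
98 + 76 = 174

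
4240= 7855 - 3615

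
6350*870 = 5524500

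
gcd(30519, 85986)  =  9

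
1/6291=1/6291  =  0.00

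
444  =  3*148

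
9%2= 1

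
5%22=5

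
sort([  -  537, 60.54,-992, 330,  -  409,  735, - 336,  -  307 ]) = [  -  992, - 537,-409, - 336 , - 307,  60.54, 330,735] 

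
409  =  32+377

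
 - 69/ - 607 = 69/607 = 0.11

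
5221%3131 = 2090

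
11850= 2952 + 8898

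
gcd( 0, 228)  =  228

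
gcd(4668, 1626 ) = 6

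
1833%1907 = 1833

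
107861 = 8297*13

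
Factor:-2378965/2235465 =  - 3^ (-3)*29^( - 1)*571^(-1 )* 475793^1 = -  475793/447093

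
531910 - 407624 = 124286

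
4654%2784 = 1870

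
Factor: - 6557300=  - 2^2*5^2 *23^1*2851^1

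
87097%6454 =3195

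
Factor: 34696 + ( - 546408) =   -  2^5*15991^1 = -511712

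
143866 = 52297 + 91569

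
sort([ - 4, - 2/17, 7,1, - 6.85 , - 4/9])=[ - 6.85, - 4, - 4/9, - 2/17,1,7] 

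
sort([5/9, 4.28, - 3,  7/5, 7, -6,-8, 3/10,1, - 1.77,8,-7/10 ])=[-8 , - 6, - 3, - 1.77, - 7/10,3/10,5/9 , 1,7/5 , 4.28 , 7 , 8]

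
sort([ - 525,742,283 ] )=[ - 525, 283 , 742] 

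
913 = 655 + 258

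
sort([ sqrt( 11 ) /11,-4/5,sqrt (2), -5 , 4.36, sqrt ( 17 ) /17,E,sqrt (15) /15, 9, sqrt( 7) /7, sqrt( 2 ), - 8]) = [ - 8,-5, - 4/5,sqrt (17 )/17, sqrt(15 ) /15, sqrt (11 ) /11, sqrt( 7)/7,sqrt( 2 ), sqrt( 2 ), E, 4.36, 9]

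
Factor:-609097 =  - 67^1*9091^1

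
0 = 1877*0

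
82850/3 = 82850/3=27616.67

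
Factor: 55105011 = 3^2 * 13^1*31^1 * 15193^1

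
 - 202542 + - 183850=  - 386392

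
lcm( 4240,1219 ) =97520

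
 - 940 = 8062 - 9002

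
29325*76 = 2228700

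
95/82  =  95/82 = 1.16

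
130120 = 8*16265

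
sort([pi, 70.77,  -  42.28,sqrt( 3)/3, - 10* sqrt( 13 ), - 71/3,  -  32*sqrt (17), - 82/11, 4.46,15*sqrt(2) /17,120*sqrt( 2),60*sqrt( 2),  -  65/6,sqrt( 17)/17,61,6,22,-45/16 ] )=[-32*sqrt( 17),-42.28,-10 * sqrt (13), - 71/3, -65/6, - 82/11,-45/16,sqrt(17) /17,sqrt(3 )/3,15*sqrt(2 )/17, pi , 4.46, 6,22,61,70.77,60*sqrt(2),120* sqrt (2 ) ]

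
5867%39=17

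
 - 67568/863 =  -67568/863 = - 78.29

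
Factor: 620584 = 2^3 * 77573^1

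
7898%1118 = 72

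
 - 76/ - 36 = 2 + 1/9 = 2.11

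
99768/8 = 12471 = 12471.00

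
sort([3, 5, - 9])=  [ - 9, 3, 5 ] 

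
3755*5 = 18775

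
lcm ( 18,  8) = 72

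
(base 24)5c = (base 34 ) 3u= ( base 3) 11220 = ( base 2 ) 10000100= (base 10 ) 132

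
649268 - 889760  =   - 240492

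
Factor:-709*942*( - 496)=331267488 = 2^5*3^1*31^1*157^1  *709^1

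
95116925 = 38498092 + 56618833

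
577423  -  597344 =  - 19921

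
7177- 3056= 4121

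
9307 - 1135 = 8172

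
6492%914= 94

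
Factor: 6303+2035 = 2^1*11^1*379^1 = 8338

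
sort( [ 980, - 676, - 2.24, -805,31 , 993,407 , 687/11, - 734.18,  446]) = [ - 805,-734.18, - 676, - 2.24 , 31 , 687/11,407,446,980 , 993 ] 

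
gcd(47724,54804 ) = 12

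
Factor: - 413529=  - 3^1*307^1  *  449^1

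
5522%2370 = 782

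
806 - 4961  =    -  4155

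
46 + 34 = 80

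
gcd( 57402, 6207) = 3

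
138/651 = 46/217 = 0.21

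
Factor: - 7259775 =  - 3^1*5^2*96797^1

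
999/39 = 25  +  8/13 = 25.62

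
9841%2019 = 1765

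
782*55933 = 43739606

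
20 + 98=118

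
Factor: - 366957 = -3^3 * 13591^1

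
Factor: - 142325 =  - 5^2*5693^1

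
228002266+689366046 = 917368312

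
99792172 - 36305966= 63486206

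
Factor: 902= 2^1*11^1*41^1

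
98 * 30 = 2940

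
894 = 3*298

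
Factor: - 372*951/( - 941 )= 353772/941 =2^2 * 3^2*31^1*317^1 * 941^ ( - 1 ) 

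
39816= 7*5688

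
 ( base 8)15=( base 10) 13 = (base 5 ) 23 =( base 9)14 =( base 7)16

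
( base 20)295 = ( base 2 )1111011001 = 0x3D9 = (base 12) 6a1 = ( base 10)985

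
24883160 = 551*45160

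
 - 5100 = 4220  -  9320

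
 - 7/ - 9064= 7/9064 = 0.00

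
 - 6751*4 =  - 27004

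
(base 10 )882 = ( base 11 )732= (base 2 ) 1101110010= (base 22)1i2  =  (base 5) 12012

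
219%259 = 219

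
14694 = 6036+8658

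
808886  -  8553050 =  - 7744164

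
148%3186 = 148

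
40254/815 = 40254/815 = 49.39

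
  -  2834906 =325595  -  3160501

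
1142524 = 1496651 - 354127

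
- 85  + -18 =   -  103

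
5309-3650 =1659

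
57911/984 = 57911/984  =  58.85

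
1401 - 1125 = 276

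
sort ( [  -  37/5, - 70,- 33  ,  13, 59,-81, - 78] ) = [  -  81, -78,-70, - 33, - 37/5,13,  59 ] 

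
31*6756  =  209436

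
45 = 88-43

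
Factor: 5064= 2^3* 3^1*211^1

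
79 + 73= 152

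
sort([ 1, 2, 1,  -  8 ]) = [-8, 1,1,2 ]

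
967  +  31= 998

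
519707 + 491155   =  1010862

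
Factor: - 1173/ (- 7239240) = 2^(- 3 )*3^( - 2)*5^ ( - 1)*17^1*23^1*6703^( -1 ) = 391/2413080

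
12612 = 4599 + 8013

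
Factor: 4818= 2^1*3^1*11^1*73^1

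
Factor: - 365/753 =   -  3^( - 1)*5^1*73^1*251^( - 1)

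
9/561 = 3/187   =  0.02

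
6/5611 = 6/5611 = 0.00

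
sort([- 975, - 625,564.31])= [  -  975, - 625 , 564.31] 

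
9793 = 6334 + 3459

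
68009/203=335 + 4/203 = 335.02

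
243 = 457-214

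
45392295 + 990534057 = 1035926352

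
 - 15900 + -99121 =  - 115021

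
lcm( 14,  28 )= 28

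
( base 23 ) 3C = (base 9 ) 100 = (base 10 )81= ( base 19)45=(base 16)51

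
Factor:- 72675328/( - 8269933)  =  2^12*7^( - 1 )*11^1* 821^( - 1)*1439^( - 1 )* 1613^1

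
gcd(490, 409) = 1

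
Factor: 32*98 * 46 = 2^7*7^2*23^1 =144256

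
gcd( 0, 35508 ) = 35508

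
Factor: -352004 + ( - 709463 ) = -1061467 = -11^1*96497^1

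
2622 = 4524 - 1902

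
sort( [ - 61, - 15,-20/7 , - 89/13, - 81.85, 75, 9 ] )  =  [ - 81.85, - 61,- 15, - 89/13,  -  20/7, 9,75]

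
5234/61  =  85+49/61 = 85.80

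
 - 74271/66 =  - 24757/22 = -  1125.32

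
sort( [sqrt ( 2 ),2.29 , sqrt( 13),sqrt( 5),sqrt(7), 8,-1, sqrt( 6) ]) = [ - 1,  sqrt( 2), sqrt( 5),2.29, sqrt( 6 ), sqrt( 7), sqrt(  13), 8 ] 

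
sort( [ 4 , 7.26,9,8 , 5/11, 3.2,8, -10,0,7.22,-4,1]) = [ - 10, - 4, 0, 5/11,1, 3.2, 4,7.22, 7.26,8, 8, 9]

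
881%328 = 225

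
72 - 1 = 71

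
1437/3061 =1437/3061 = 0.47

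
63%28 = 7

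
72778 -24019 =48759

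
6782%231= 83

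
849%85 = 84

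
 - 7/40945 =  - 7/40945 = - 0.00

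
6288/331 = 6288/331= 19.00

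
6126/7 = 875 + 1/7 = 875.14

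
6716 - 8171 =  - 1455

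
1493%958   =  535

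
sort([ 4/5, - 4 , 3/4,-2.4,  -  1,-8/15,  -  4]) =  [ - 4, - 4, -2.4,-1, - 8/15,3/4,4/5] 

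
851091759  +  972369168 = 1823460927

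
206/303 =206/303 = 0.68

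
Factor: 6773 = 13^1*521^1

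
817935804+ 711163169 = 1529098973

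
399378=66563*6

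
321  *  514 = 164994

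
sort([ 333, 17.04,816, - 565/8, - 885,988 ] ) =[ - 885, - 565/8,17.04,333,816, 988]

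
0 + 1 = 1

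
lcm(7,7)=7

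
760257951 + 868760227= 1629018178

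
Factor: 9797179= 7^1 * 19^2*3877^1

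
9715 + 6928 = 16643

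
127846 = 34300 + 93546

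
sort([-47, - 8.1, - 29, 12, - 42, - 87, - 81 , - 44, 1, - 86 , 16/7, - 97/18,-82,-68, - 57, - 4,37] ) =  [ - 87, - 86, - 82,-81, - 68, - 57, - 47, - 44, - 42, - 29, - 8.1,-97/18, - 4 , 1, 16/7,12,37]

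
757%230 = 67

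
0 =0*927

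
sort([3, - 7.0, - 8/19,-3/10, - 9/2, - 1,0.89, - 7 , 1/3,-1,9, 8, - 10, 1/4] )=[-10, - 7.0, - 7, - 9/2, - 1,-1, - 8/19, - 3/10, 1/4,1/3, 0.89, 3,8,9] 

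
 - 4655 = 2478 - 7133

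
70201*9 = 631809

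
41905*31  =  1299055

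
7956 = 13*612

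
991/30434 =991/30434= 0.03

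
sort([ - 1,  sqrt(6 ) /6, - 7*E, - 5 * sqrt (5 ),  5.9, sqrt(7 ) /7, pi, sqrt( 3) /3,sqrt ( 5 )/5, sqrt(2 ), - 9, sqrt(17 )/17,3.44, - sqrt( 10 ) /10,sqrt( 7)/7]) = [- 7 *E,-5*sqrt( 5 ), - 9, - 1, - sqrt( 10 )/10,  sqrt (17 ) /17,sqrt( 7 ) /7,sqrt( 7 ) /7, sqrt (6) /6, sqrt( 5 )/5 , sqrt (3)/3, sqrt (2 ),pi , 3.44 , 5.9] 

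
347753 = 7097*49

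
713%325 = 63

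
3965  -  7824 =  - 3859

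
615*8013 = 4927995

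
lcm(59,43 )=2537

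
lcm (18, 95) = 1710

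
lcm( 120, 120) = 120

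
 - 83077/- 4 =20769 + 1/4 =20769.25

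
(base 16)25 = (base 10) 37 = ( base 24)1D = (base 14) 29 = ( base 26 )1B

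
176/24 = 7 + 1/3 = 7.33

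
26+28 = 54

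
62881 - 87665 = - 24784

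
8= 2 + 6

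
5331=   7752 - 2421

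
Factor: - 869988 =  - 2^2*3^1* 7^1*10357^1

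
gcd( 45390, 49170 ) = 30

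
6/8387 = 6/8387 = 0.00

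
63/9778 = 63/9778 = 0.01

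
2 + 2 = 4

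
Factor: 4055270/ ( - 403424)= -2^( - 4)*5^1*7^(-1)*1801^( -1 )*405527^1 = -2027635/201712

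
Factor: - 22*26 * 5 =-2^2*5^1*11^1*13^1  =  - 2860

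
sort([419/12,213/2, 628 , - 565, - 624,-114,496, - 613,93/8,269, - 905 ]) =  [ - 905, - 624, - 613, - 565,- 114,93/8, 419/12,213/2, 269,496,  628]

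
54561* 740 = 40375140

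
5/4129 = 5/4129 = 0.00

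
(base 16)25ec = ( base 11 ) 7326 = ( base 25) FD8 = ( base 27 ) D8F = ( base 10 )9708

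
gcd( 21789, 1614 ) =807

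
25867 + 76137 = 102004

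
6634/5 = 6634/5 = 1326.80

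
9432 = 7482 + 1950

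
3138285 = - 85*( - 36921 ) 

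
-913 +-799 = - 1712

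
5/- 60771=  - 1+60766/60771 = - 0.00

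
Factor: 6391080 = 2^3*3^2*5^1*41^1*433^1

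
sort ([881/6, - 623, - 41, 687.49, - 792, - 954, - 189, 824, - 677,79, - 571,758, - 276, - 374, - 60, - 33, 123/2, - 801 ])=[ - 954, - 801, - 792, - 677, - 623, - 571, - 374, - 276, - 189, - 60, - 41, - 33, 123/2,79, 881/6, 687.49, 758, 824]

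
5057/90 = 5057/90= 56.19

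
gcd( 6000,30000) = 6000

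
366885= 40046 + 326839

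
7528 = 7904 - 376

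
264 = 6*44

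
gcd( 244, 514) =2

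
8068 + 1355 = 9423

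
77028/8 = 9628  +  1/2 = 9628.50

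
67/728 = 67/728  =  0.09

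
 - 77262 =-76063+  - 1199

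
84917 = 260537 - 175620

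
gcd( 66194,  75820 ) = 2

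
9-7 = 2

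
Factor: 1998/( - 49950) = -1/25 = -  5^(  -  2)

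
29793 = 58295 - 28502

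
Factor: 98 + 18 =2^2*29^1= 116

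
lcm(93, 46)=4278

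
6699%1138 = 1009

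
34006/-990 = -35+322/495=-34.35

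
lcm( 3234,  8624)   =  25872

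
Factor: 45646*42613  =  2^1*29^1 * 43^1*787^1 * 991^1 =1945112998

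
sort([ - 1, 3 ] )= [- 1, 3]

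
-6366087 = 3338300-9704387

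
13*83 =1079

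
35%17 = 1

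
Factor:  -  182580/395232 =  -85/184 = - 2^(  -  3 ) *5^1*17^1*23^(-1) 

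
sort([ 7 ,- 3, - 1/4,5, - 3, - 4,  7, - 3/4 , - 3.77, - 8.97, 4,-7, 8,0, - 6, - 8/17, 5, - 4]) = [ - 8.97, - 7, - 6,-4,  -  4, - 3.77, - 3, - 3, - 3/4,  -  8/17, - 1/4, 0,4,5, 5, 7,  7, 8]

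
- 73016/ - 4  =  18254  +  0/1=18254.00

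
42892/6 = 7148 + 2/3 = 7148.67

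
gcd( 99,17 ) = 1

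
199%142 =57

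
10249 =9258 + 991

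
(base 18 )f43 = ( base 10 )4935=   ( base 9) 6683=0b1001101000111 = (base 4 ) 1031013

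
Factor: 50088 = 2^3*3^1*2087^1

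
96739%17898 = 7249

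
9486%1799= 491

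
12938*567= 7335846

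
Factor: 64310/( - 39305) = -12862/7861 = - 2^1*7^( - 1)*59^1*109^1*1123^( - 1 ) 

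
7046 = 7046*1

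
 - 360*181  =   - 65160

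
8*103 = 824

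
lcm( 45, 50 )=450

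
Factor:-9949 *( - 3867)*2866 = 2^1* 3^1*1289^1*1433^1*9949^1 = 110262996078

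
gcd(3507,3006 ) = 501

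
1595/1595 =1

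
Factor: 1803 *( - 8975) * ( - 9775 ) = 3^1*5^4*17^1 * 23^1*359^1*601^1 =158178316875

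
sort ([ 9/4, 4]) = [9/4,4]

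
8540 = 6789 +1751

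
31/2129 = 31/2129 = 0.01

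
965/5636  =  965/5636  =  0.17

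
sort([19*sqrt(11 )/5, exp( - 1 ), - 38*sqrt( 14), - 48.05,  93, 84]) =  [ - 38*sqrt( 14), - 48.05,exp( - 1 ),  19*sqrt( 11) /5, 84,93]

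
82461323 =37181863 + 45279460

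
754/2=377 = 377.00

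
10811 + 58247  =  69058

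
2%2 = 0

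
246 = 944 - 698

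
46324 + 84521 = 130845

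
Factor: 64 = 2^6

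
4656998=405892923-401235925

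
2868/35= 81 + 33/35 = 81.94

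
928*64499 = 59855072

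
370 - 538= - 168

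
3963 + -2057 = 1906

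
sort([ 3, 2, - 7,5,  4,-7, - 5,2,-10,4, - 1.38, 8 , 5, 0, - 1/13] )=[-10, - 7, -7, - 5,  -  1.38, - 1/13, 0, 2,2, 3,4, 4, 5, 5, 8]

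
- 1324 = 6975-8299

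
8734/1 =8734 = 8734.00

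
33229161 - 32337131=892030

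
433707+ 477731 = 911438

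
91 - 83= 8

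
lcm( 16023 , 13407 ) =656943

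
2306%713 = 167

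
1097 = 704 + 393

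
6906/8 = 3453/4  =  863.25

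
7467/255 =29+24/85 = 29.28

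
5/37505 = 1/7501 = 0.00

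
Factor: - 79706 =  - 2^1*11^1*3623^1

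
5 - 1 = 4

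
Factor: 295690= 2^1*5^1*29569^1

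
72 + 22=94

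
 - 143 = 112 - 255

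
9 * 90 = 810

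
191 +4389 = 4580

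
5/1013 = 5/1013 = 0.00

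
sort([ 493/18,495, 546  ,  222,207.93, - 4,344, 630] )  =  [ - 4 , 493/18,  207.93, 222,344,495,546, 630] 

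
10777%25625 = 10777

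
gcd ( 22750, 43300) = 50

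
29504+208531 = 238035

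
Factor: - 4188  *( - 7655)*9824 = 2^7*3^1 * 5^1*307^1*349^1* 1531^1 = 314948991360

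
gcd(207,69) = 69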